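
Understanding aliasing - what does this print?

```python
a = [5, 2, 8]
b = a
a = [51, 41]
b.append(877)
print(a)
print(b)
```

Key concept: rebinding vs mutation: a is rebound to a new list, b still points at the original.
Step by step:
`a = [5, 2, 8]` → a = [5, 2, 8]
`b = a` → b = [5, 2, 8] (same object as a)
`a = [51, 41]` → a = [51, 41]
`b.append(877)` → b = [5, 2, 8, 877]
`print(a)` → prints [51, 41]
`print(b)` → prints [5, 2, 8, 877]

Answer:
[51, 41]
[5, 2, 8, 877]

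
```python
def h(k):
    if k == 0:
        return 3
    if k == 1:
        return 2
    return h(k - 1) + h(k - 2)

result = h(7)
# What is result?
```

Build up from base cases: h(0)=3, h(1)=2, h(2)=5, h(3)=7, h(4)=12, h(5)=19, h(6)=31, ..., h(7)=50

Answer: 50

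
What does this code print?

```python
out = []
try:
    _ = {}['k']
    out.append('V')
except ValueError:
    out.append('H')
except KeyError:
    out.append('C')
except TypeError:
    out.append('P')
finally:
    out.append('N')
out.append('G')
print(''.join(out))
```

Execution trace: 'C' (except KeyError) → 'N' (finally) → 'G' (after the try/except). Output: CNG

Answer: CNG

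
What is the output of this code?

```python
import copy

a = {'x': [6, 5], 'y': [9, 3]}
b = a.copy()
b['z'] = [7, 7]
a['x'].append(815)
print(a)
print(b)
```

Key concept: shallow copy of dict with mutable values.
Step by step:
`a = {'x': [6, 5], 'y': [9, 3]}` → a = {'x': [6, 5], 'y': [9, 3]}
`b = a.copy()` → b = {'x': [6, 5], 'y': [9, 3]}
`b['z'] = [7, 7]` → b = {'x': [6, 5], 'y': [9, 3], 'z': [7, 7]}
`a['x'].append(815)` → a = {'x': [6, 5, 815], 'y': [9, 3]}; b = {'x': [6, 5, 815], 'y': [9, 3], 'z': [7, 7]}
`print(a)` → prints {'x': [6, 5, 815], 'y': [9, 3]}
`print(b)` → prints {'x': [6, 5, 815], 'y': [9, 3], 'z': [7, 7]}

Answer:
{'x': [6, 5, 815], 'y': [9, 3]}
{'x': [6, 5, 815], 'y': [9, 3], 'z': [7, 7]}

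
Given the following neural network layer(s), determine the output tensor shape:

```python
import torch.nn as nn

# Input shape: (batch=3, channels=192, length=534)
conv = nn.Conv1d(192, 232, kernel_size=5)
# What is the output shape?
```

Input: (3, 192, 534) -> Output: (3, 232, 530)

Answer: (3, 232, 530)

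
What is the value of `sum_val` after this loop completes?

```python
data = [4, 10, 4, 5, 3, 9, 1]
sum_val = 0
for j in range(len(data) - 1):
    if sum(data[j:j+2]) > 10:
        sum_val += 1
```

Count windows with sum > 10
`sum_val` takes the values: 0 → 1 → 2 → 3

Answer: 3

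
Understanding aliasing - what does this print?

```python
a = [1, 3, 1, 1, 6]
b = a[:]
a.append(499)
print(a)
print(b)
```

Key concept: slice [:] creates copy.
Step by step:
`a = [1, 3, 1, 1, 6]` → a = [1, 3, 1, 1, 6]
`b = a[:]` → b = [1, 3, 1, 1, 6]
`a.append(499)` → a = [1, 3, 1, 1, 6, 499]
`print(a)` → prints [1, 3, 1, 1, 6, 499]
`print(b)` → prints [1, 3, 1, 1, 6]

Answer:
[1, 3, 1, 1, 6, 499]
[1, 3, 1, 1, 6]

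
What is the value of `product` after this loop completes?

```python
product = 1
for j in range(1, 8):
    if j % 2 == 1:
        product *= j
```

Product of odd numbers 1 to 7
`product` takes the values: 1 → 3 → 15 → 105

Answer: 105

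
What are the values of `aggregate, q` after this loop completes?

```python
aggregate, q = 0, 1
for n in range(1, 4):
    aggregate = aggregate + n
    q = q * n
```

Sum and factorial of 1 to 3
`aggregate, q` takes the values: (0, 1) → (1, 1) → (3, 1) → (3, 2) → (6, 2) → (6, 6)

Answer: 6, 6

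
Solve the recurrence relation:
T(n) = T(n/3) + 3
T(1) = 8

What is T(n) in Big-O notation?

Each step divides n by 3 and adds 3. After log_3(n) steps we reach T(1)=8. So T(n) = 3·log_3(n) + 8 = O(log n).

Answer: O(log n)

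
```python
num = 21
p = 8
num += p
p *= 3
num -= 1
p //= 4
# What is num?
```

Trace:
`num = 21` → num = 21
`p = 8` → p = 8
`num += p` → num = 29
`p *= 3` → p = 24
`num -= 1` → num = 28
`p //= 4` → p = 6
So num = 28

Answer: 28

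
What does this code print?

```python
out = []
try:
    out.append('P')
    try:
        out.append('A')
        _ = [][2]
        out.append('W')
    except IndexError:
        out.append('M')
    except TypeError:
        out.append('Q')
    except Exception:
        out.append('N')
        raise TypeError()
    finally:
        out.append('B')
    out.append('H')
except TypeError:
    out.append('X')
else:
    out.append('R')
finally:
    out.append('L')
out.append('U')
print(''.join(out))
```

Execution trace: 'P' (try body) → 'A' (inner try body) → 'M' (inner except IndexError) → 'B' (inner finally) → 'H' (try body, no exception) → 'R' (else) → 'L' (finally) → 'U' (after the try/except). Output: PAMBHRLU

Answer: PAMBHRLU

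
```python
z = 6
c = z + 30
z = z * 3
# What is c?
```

Trace:
`z = 6` → z = 6
`c = z + 30` → c = 36
`z = z * 3` → z = 18
So c = 36

Answer: 36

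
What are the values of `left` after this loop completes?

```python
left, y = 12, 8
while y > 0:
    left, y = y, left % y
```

GCD of 12 and 8
`left` takes the values: 12 → 8 → 4

Answer: 4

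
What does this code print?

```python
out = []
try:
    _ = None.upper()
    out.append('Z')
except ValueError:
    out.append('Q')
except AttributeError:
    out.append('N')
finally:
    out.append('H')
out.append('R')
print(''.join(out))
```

Execution trace: 'N' (except AttributeError) → 'H' (finally) → 'R' (after the try/except). Output: NHR

Answer: NHR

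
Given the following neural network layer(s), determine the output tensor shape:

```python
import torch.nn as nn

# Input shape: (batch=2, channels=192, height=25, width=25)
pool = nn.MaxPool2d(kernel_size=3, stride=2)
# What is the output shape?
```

Input: (2, 192, 25, 25) -> Output: (2, 192, 12, 12)

Answer: (2, 192, 12, 12)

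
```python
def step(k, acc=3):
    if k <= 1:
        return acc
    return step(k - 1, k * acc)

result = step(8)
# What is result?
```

Accumulator trace (n, acc): (8, 3) -> (7, 24) -> (6, 168) -> (5, 1008) -> (4, 5040) -> (3, 20160) -> (2, 60480) -> (1, 120960) -> return 120960

Answer: 120960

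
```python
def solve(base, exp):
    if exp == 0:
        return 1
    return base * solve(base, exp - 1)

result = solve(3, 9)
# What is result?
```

solve(3, 9) = 3 * 3 * 3 * 3 * 3 * 3 * 3 * 3 * 3 = 19683

Answer: 19683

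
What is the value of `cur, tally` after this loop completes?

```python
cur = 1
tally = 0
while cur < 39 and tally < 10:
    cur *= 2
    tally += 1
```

Double until >= 39 or 10 iterations
`cur, tally` takes the values: (1, 0) → (2, 0) → (2, 1) → (4, 1) → (4, 2) → (8, 2) → (8, 3) → (16, 3) → (16, 4) → (32, 4) → (32, 5) → (64, 5) → (64, 6)

Answer: 64, 6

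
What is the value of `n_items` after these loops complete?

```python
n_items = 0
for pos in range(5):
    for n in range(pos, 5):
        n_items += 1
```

Upper triangle: 5 + 4 + ... + 1
`n_items` takes the values: 0 → 1 → 2 → 3 → 4 → 5 → 6 → 7 → 8 → 9 → 10 → 11 → 12 → 13 → 14 → 15

Answer: 15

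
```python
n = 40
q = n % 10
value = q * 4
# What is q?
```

Trace:
`n = 40` → n = 40
`q = n % 10` → q = 0
`value = q * 4` → value = 0
So q = 0

Answer: 0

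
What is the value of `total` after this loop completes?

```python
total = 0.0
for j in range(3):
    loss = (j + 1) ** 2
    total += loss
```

Sum of squared losses 1² + 2² + ... + 3²
`total` takes the values: 0.0 → 1.0 → 5.0 → 14.0

Answer: 14.0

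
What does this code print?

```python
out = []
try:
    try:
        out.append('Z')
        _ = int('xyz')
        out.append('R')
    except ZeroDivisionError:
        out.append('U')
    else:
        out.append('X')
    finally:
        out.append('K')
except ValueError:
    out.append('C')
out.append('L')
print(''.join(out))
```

Execution trace: 'Z' (try body) → 'K' (finally) → 'C' (outer except ValueError) → 'L' (after the try/except). Output: ZKCL

Answer: ZKCL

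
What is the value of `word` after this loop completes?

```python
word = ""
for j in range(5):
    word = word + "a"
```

Repeat 'a' 5 times
`word` takes the values: "" → "a" → "aa" → "aaa" → "aaaa" → "aaaaa"

Answer: "aaaaa"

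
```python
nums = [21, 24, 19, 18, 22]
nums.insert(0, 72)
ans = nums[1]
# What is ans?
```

Trace:
`nums = [21, 24, 19, 18, 22]` → nums = [21, 24, 19, 18, 22]
`nums.insert(0, 72)` → nums = [72, 21, 24, 19, 18, 22]
`ans = nums[1]` → ans = 21
So ans = 21

Answer: 21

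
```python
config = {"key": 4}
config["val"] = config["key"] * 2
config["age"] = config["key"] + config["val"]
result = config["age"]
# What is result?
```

Trace:
`config = {"key": 4}` → config = {'key': 4}
`config["val"] = config["key"] * 2` → config = {'key': 4, 'val': 8}
`config["age"] = config["key"] + config["val"]` → config = {'key': 4, 'val': 8, 'age': 12}
`result = config["age"]` → result = 12
So result = 12

Answer: 12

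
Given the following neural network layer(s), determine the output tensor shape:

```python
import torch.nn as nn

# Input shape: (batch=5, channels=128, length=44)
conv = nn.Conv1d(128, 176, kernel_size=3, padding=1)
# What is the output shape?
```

Input: (5, 128, 44) -> Output: (5, 176, 44)

Answer: (5, 176, 44)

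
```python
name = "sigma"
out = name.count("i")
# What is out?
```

Trace:
`name = "sigma"` → name = 'sigma'
`out = name.count("i")` → out = 1
So out = 1

Answer: 1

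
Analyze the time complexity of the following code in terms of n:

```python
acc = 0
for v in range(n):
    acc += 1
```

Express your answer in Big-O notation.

Each loop level contributes: n. Multiplying the contributions gives O(n).

Answer: O(n)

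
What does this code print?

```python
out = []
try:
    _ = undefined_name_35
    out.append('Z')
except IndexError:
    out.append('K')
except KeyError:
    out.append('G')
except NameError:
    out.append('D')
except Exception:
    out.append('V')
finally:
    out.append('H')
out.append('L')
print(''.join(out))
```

Execution trace: 'D' (except NameError) → 'H' (finally) → 'L' (after the try/except). Output: DHL

Answer: DHL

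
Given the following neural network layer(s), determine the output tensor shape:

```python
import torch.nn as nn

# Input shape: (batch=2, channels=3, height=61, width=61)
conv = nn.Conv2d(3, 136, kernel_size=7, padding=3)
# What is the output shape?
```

Input: (2, 3, 61, 61) -> Output: (2, 136, 61, 61)

Answer: (2, 136, 61, 61)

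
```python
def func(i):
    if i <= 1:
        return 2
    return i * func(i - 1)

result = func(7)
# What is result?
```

func(7) = 7 * 6 * 5 * 4 * 3 * 2 * 2 = 10080

Answer: 10080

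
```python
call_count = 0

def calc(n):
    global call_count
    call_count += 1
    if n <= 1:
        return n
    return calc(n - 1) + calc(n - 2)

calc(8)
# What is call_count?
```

Calls(n) = 1 + Calls(n-1) + Calls(n-2); Calls(0)=Calls(1)=1. For n=8 this gives 67.

Answer: 67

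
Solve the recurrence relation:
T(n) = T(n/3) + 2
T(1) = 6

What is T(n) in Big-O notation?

Each step divides n by 3 and adds 2. After log_3(n) steps we reach T(1)=6. So T(n) = 2·log_3(n) + 6 = O(log n).

Answer: O(log n)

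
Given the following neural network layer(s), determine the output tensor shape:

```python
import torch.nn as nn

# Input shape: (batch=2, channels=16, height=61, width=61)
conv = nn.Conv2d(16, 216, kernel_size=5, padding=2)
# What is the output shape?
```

Input: (2, 16, 61, 61) -> Output: (2, 216, 61, 61)

Answer: (2, 216, 61, 61)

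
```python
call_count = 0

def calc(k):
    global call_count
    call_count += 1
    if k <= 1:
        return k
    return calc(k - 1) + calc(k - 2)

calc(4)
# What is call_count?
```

Calls(k) = 1 + Calls(k-1) + Calls(k-2); Calls(0)=Calls(1)=1. For k=4 this gives 9.

Answer: 9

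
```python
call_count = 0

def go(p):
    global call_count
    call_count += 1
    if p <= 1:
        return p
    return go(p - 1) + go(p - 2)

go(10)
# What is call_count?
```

Calls(p) = 1 + Calls(p-1) + Calls(p-2); Calls(0)=Calls(1)=1. For p=10 this gives 177.

Answer: 177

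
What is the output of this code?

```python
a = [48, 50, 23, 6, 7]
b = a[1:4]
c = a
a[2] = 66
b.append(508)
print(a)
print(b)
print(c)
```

Key concept: slice vs alias.
Step by step:
`a = [48, 50, 23, 6, 7]` → a = [48, 50, 23, 6, 7]
`b = a[1:4]` → b = [50, 23, 6]
`c = a` → c = [48, 50, 23, 6, 7] (same object as a)
`a[2] = 66` → a = [48, 50, 66, 6, 7] (same object as c); c = [48, 50, 66, 6, 7] (same object as a)
`b.append(508)` → b = [50, 23, 6, 508]
`print(a)` → prints [48, 50, 66, 6, 7]
`print(b)` → prints [50, 23, 6, 508]
`print(c)` → prints [48, 50, 66, 6, 7]

Answer:
[48, 50, 66, 6, 7]
[50, 23, 6, 508]
[48, 50, 66, 6, 7]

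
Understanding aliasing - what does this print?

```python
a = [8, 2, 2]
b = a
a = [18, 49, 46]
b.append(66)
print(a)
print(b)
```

Key concept: rebinding vs mutation: a is rebound to a new list, b still points at the original.
Step by step:
`a = [8, 2, 2]` → a = [8, 2, 2]
`b = a` → b = [8, 2, 2] (same object as a)
`a = [18, 49, 46]` → a = [18, 49, 46]
`b.append(66)` → b = [8, 2, 2, 66]
`print(a)` → prints [18, 49, 46]
`print(b)` → prints [8, 2, 2, 66]

Answer:
[18, 49, 46]
[8, 2, 2, 66]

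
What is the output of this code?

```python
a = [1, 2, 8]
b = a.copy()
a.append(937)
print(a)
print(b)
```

Key concept: list.copy() creates independent copy.
Step by step:
`a = [1, 2, 8]` → a = [1, 2, 8]
`b = a.copy()` → b = [1, 2, 8]
`a.append(937)` → a = [1, 2, 8, 937]
`print(a)` → prints [1, 2, 8, 937]
`print(b)` → prints [1, 2, 8]

Answer:
[1, 2, 8, 937]
[1, 2, 8]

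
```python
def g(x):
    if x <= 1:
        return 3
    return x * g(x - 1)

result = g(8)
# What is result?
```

g(8) = 8 * 7 * 6 * 5 * 4 * 3 * 2 * 3 = 120960

Answer: 120960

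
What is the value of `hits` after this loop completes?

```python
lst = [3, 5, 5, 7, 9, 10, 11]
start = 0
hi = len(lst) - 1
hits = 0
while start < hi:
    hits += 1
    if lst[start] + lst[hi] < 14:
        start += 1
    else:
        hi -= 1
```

Steps to find pair summing to 14
`hits` takes the values: 0 → 1 → 2 → 3 → 4 → 5 → 6

Answer: 6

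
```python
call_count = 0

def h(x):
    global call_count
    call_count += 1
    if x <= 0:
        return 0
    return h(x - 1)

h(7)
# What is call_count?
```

Linear recursion stepping by 1: 8 calls from x=7 down to ≤0.

Answer: 8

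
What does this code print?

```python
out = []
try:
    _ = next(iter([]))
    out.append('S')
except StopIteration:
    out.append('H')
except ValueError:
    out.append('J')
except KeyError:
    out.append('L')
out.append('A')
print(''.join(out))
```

Execution trace: 'H' (except StopIteration) → 'A' (after the try/except). Output: HA

Answer: HA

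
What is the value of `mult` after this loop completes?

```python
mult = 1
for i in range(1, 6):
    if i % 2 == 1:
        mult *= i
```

Product of odd numbers 1 to 5
`mult` takes the values: 1 → 3 → 15

Answer: 15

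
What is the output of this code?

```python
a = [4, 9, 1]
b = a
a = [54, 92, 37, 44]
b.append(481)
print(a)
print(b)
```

Key concept: rebinding vs mutation: a is rebound to a new list, b still points at the original.
Step by step:
`a = [4, 9, 1]` → a = [4, 9, 1]
`b = a` → b = [4, 9, 1] (same object as a)
`a = [54, 92, 37, 44]` → a = [54, 92, 37, 44]
`b.append(481)` → b = [4, 9, 1, 481]
`print(a)` → prints [54, 92, 37, 44]
`print(b)` → prints [4, 9, 1, 481]

Answer:
[54, 92, 37, 44]
[4, 9, 1, 481]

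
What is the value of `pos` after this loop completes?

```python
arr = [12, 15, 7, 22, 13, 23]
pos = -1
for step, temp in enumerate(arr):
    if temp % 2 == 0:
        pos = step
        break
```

First even number index in [12, 15, 7, 22, 13, 23]
`pos` takes the values: -1 → 0

Answer: 0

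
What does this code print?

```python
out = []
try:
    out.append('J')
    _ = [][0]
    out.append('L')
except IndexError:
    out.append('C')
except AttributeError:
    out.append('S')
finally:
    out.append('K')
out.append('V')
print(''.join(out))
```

Execution trace: 'J' (try body) → 'C' (except IndexError) → 'K' (finally) → 'V' (after the try/except). Output: JCKV

Answer: JCKV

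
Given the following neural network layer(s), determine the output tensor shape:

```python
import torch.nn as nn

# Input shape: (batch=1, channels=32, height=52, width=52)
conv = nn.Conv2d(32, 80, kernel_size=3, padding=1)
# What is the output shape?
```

Input: (1, 32, 52, 52) -> Output: (1, 80, 52, 52)

Answer: (1, 80, 52, 52)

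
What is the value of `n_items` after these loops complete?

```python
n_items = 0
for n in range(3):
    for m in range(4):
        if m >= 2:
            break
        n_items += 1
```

Inner breaks at 2, outer runs 3 times
`n_items` takes the values: 0 → 1 → 2 → 3 → 4 → 5 → 6

Answer: 6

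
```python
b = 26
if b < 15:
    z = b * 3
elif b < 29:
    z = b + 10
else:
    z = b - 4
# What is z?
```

Trace:
`b = 26` → b = 26
`if b < 15: ...` → b < 15 is False, b < 29 is True → z = 36
So z = 36

Answer: 36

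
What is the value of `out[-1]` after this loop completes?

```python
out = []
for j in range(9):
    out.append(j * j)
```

Last element of squares 0 to 8
`out` takes the values: [] → [0] → [0, 1] → [0, 1, 4] → [0, 1, 4, 9] → [0, 1, 4, 9, 16] → [0, 1, 4, 9, 16, 25] → [0, 1, 4, 9, 16, 25, 36] → [0, 1, 4, 9, 16, 25, 36, 49] → [0, 1, 4, 9, 16, 25, 36, 49, 64]
So `out[-1]` = 64

Answer: 64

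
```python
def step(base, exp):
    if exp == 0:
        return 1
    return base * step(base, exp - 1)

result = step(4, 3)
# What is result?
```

step(4, 3) = 4 * 4 * 4 = 64

Answer: 64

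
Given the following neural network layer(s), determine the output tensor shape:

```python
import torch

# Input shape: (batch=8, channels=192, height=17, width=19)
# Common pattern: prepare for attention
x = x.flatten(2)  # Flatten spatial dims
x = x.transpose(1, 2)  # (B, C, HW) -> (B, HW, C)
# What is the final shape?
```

Input: (8, 192, 17, 19) -> after flatten(2): (8, 192, 323) -> Output: (8, 323, 192)

Answer: (8, 323, 192)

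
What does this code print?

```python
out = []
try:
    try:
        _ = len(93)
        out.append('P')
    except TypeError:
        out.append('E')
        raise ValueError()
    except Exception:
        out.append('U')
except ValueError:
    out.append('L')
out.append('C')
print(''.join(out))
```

Execution trace: 'E' (inner except TypeError) → 'L' (outer except ValueError) → 'C' (after the try/except). Output: ELC

Answer: ELC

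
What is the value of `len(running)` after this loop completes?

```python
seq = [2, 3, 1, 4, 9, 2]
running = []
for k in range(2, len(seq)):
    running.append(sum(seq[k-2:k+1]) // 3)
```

Number of 3-element averages
`running` takes the values: [] → [2] → [2, 2] → [2, 2, 4] → [2, 2, 4, 5]
So `len(running)` = 4

Answer: 4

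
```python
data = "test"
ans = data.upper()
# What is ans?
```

Trace:
`data = "test"` → data = 'test'
`ans = data.upper()` → ans = 'TEST'
So ans = 'TEST'

Answer: 'TEST'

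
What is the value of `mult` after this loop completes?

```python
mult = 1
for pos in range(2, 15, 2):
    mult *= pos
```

Product of even numbers 2 to 14
`mult` takes the values: 1 → 2 → 8 → 48 → 384 → 3840 → 46080 → 645120

Answer: 645120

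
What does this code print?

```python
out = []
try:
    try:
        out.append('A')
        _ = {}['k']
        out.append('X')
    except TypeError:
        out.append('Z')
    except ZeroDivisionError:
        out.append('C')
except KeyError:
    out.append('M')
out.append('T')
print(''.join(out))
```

Execution trace: 'A' (inner try body) → 'M' (outer except KeyError) → 'T' (after the try/except). Output: AMT

Answer: AMT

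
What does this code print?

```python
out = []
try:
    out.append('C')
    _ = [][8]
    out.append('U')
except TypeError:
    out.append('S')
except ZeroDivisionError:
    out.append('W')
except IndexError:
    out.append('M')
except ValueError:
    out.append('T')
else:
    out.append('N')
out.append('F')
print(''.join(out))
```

Execution trace: 'C' (try body) → 'M' (except IndexError) → 'F' (after the try/except). Output: CMF

Answer: CMF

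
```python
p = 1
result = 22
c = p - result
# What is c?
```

Trace:
`p = 1` → p = 1
`result = 22` → result = 22
`c = p - result` → c = -21
So c = -21

Answer: -21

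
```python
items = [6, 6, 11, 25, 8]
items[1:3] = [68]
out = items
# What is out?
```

Trace:
`items = [6, 6, 11, 25, 8]` → items = [6, 6, 11, 25, 8]
`items[1:3] = [68]` → items = [6, 68, 25, 8]
`out = items` → out = [6, 68, 25, 8]
So out = [6, 68, 25, 8]

Answer: [6, 68, 25, 8]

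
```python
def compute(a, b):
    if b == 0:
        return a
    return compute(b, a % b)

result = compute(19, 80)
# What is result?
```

compute(19, 80) -> compute(80, 19) -> compute(19, 4) -> compute(4, 3) -> compute(3, 1) -> compute(1, 0) -> 1

Answer: 1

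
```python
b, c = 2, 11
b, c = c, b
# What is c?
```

Trace:
`b, c = 2, 11` → b = 2; c = 11
`b, c = c, b` → b = 11; c = 2
So c = 2

Answer: 2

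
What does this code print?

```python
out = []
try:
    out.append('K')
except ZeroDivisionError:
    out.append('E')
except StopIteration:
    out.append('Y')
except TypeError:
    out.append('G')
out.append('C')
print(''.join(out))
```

Execution trace: 'K' (try body, no exception) → 'C' (after the try/except). Output: KC

Answer: KC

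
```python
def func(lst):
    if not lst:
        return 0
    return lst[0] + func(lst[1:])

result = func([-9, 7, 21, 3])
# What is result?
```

(-9) + 7 + 21 + 3 + 0 = 22

Answer: 22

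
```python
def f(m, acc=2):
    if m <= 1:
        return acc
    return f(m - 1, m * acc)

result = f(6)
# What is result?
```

Accumulator trace (n, acc): (6, 2) -> (5, 12) -> (4, 60) -> (3, 240) -> (2, 720) -> (1, 1440) -> return 1440

Answer: 1440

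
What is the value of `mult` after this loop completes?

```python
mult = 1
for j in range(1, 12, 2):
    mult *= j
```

Product of 1, 3, 5, ... up to 11
`mult` takes the values: 1 → 3 → 15 → 105 → 945 → 10395

Answer: 10395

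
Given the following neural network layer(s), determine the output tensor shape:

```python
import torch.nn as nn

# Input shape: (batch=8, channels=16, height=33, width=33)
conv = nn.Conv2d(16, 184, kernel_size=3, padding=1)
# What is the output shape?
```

Input: (8, 16, 33, 33) -> Output: (8, 184, 33, 33)

Answer: (8, 184, 33, 33)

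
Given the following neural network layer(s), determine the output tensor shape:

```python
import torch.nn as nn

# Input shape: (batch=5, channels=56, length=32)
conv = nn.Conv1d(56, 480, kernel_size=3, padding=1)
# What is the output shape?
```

Input: (5, 56, 32) -> Output: (5, 480, 32)

Answer: (5, 480, 32)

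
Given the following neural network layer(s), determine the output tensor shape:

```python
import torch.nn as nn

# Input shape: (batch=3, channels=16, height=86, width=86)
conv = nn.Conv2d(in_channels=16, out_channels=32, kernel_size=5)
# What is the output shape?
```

Input: (3, 16, 86, 86) -> Output: (3, 32, 82, 82)

Answer: (3, 32, 82, 82)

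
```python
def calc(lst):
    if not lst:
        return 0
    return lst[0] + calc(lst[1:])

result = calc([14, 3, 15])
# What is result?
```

14 + 3 + 15 + 0 = 32

Answer: 32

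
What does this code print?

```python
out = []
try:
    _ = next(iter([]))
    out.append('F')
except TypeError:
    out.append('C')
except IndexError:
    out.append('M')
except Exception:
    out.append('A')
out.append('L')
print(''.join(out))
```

Execution trace: 'A' (except Exception) → 'L' (after the try/except). Output: AL

Answer: AL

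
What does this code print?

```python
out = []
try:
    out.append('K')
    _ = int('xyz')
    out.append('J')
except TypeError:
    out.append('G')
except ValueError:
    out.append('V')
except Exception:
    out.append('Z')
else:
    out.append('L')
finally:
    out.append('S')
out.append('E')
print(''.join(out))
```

Execution trace: 'K' (try body) → 'V' (except ValueError) → 'S' (finally) → 'E' (after the try/except). Output: KVSE

Answer: KVSE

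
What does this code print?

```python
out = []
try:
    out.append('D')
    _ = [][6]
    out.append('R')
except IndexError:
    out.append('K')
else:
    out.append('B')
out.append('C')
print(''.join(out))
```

Execution trace: 'D' (try body) → 'K' (except IndexError) → 'C' (after the try/except). Output: DKC

Answer: DKC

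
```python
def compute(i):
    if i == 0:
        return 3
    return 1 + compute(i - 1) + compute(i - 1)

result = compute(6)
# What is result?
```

compute(i) = 1 + 2·compute(i-1), compute(0)=3. Closed form: (3+1)·2^6 - 1 = 255.

Answer: 255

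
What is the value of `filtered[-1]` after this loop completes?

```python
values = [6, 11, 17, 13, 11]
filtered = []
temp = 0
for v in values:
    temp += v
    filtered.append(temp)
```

Cumulative sum ends at 58
`filtered` takes the values: [] → [6] → [6, 17] → [6, 17, 34] → [6, 17, 34, 47] → [6, 17, 34, 47, 58]
So `filtered[-1]` = 58

Answer: 58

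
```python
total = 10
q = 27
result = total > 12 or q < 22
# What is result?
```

Trace:
`total = 10` → total = 10
`q = 27` → q = 27
`result = total > 12 or q < 22` → result = False
So result = False

Answer: False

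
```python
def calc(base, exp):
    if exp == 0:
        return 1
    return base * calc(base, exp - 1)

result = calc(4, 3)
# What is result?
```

calc(4, 3) = 4 * 4 * 4 = 64

Answer: 64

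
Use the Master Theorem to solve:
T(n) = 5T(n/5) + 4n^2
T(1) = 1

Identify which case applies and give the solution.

a=5, b=5, f(n)=4n^2. log_5(5) = 1. Since c=2 > 1 and the regularity condition holds (5(n/5)^2 = (5/5^2)n^2 with 5/5^2 < 1), Case 3 applies: T(n) = Θ(f(n)) = O(n^2).

Answer: O(n^2) - Case 3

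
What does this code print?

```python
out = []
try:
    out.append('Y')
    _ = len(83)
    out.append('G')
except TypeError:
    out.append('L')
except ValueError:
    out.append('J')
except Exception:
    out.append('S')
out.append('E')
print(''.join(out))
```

Execution trace: 'Y' (try body) → 'L' (except TypeError) → 'E' (after the try/except). Output: YLE

Answer: YLE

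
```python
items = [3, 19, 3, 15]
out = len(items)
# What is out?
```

Trace:
`items = [3, 19, 3, 15]` → items = [3, 19, 3, 15]
`out = len(items)` → out = 4
So out = 4

Answer: 4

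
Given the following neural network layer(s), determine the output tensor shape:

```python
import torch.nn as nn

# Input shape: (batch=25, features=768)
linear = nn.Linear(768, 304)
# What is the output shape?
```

Input: (25, 768) -> Output: (25, 304)

Answer: (25, 304)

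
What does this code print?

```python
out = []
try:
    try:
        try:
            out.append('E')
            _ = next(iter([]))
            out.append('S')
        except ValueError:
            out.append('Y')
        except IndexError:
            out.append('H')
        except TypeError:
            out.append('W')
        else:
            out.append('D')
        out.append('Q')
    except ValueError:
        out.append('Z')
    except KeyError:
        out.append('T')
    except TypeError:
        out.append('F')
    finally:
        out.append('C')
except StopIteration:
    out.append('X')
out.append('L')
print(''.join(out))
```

Execution trace: 'E' (inner try body) → 'C' (finally) → 'X' (outer except StopIteration) → 'L' (after the try/except). Output: ECXL

Answer: ECXL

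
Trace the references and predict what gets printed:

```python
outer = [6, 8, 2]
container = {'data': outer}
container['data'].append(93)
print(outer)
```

Key concept: dict holds reference to list.
Step by step:
`outer = [6, 8, 2]` → outer = [6, 8, 2]
`container = {'data': outer}` → container = {'data': [6, 8, 2]}
`container['data'].append(93)` → outer = [6, 8, 2, 93]; container = {'data': [6, 8, 2, 93]}
`print(outer)` → prints [6, 8, 2, 93]

Answer: [6, 8, 2, 93]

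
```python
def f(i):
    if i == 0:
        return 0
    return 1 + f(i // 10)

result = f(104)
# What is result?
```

Count of digits of 104: 3

Answer: 3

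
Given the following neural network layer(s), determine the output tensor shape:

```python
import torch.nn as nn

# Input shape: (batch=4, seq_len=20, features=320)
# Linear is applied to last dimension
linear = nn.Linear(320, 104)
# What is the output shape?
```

Input: (4, 20, 320) -> Output: (4, 20, 104)

Answer: (4, 20, 104)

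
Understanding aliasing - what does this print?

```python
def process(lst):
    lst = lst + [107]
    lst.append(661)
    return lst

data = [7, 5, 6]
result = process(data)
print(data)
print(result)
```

Key concept: rebinding parameter vs mutation.
Step by step:
`data = [7, 5, 6]` → data = [7, 5, 6]
`result = process(data)` → result = [7, 5, 6, 107, 661]
`print(data)` → prints [7, 5, 6]
`print(result)` → prints [7, 5, 6, 107, 661]

Answer:
[7, 5, 6]
[7, 5, 6, 107, 661]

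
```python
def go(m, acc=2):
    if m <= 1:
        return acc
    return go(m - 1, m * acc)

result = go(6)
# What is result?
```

Accumulator trace (n, acc): (6, 2) -> (5, 12) -> (4, 60) -> (3, 240) -> (2, 720) -> (1, 1440) -> return 1440

Answer: 1440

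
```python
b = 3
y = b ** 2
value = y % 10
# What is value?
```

Trace:
`b = 3` → b = 3
`y = b ** 2` → y = 9
`value = y % 10` → value = 9
So value = 9

Answer: 9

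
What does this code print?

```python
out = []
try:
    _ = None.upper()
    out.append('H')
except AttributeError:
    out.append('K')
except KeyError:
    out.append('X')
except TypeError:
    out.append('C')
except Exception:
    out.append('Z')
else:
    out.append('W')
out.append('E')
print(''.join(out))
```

Execution trace: 'K' (except AttributeError) → 'E' (after the try/except). Output: KE

Answer: KE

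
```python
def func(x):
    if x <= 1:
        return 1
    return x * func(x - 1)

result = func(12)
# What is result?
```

func(12) = 12 * 11 * 10 * 9 * 8 * 7 * 6 * 5 * 4 * 3 * 2 * 1 = 479001600

Answer: 479001600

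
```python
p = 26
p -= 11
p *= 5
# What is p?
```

Trace:
`p = 26` → p = 26
`p -= 11` → p = 15
`p *= 5` → p = 75
So p = 75

Answer: 75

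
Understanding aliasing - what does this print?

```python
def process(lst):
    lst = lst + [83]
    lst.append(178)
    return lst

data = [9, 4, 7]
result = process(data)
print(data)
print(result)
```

Key concept: rebinding parameter vs mutation.
Step by step:
`data = [9, 4, 7]` → data = [9, 4, 7]
`result = process(data)` → result = [9, 4, 7, 83, 178]
`print(data)` → prints [9, 4, 7]
`print(result)` → prints [9, 4, 7, 83, 178]

Answer:
[9, 4, 7]
[9, 4, 7, 83, 178]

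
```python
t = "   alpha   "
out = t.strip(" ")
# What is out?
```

Trace:
`t = "   alpha   "` → t = '   alpha   '
`out = t.strip(" ")` → out = 'alpha'
So out = 'alpha'

Answer: 'alpha'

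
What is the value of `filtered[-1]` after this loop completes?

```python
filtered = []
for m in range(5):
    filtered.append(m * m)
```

Last element of squares 0 to 4
`filtered` takes the values: [] → [0] → [0, 1] → [0, 1, 4] → [0, 1, 4, 9] → [0, 1, 4, 9, 16]
So `filtered[-1]` = 16

Answer: 16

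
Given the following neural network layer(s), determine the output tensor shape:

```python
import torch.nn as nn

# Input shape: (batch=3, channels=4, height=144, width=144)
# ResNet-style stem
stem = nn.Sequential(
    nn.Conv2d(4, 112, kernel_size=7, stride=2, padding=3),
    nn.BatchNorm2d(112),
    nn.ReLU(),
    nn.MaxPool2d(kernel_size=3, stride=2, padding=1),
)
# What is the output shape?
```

Input: (3, 4, 144, 144) -> after Conv2d 7x7 stride=2: (3, 112, 72, 72) -> Output: (3, 112, 36, 36)

Answer: (3, 112, 36, 36)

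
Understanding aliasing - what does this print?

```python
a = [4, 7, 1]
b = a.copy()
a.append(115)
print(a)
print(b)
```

Key concept: list.copy() creates independent copy.
Step by step:
`a = [4, 7, 1]` → a = [4, 7, 1]
`b = a.copy()` → b = [4, 7, 1]
`a.append(115)` → a = [4, 7, 1, 115]
`print(a)` → prints [4, 7, 1, 115]
`print(b)` → prints [4, 7, 1]

Answer:
[4, 7, 1, 115]
[4, 7, 1]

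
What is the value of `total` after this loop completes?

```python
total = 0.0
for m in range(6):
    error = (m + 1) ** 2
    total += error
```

Sum of squared losses 1² + 2² + ... + 6²
`total` takes the values: 0.0 → 1.0 → 5.0 → 14.0 → 30.0 → 55.0 → 91.0

Answer: 91.0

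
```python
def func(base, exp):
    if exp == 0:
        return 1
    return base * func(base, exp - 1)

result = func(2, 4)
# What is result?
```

func(2, 4) = 2 * 2 * 2 * 2 = 16

Answer: 16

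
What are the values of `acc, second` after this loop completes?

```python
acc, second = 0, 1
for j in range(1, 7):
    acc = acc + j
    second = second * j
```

Sum and factorial of 1 to 6
`acc, second` takes the values: (0, 1) → (1, 1) → (3, 1) → (3, 2) → (6, 2) → (6, 6) → (10, 6) → (10, 24) → (15, 24) → (15, 120) → (21, 120) → (21, 720)

Answer: 21, 720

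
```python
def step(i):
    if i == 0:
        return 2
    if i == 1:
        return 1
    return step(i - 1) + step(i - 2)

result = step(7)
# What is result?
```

Build up from base cases: step(0)=2, step(1)=1, step(2)=3, step(3)=4, step(4)=7, step(5)=11, step(6)=18, ..., step(7)=29

Answer: 29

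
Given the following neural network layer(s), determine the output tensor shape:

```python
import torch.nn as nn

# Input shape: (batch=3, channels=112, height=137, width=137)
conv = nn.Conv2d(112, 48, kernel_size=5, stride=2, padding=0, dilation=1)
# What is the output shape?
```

Input: (3, 112, 137, 137) -> Output: (3, 48, 67, 67)

Answer: (3, 48, 67, 67)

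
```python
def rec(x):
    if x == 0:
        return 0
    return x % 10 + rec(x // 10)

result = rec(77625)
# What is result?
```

Sum of digits of 77625: 5 + 2 + 6 + 7 + 7 = 27

Answer: 27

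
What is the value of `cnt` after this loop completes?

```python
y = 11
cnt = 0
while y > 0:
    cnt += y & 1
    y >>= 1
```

Count set bits in 11 (binary: 0b1011)
`cnt` takes the values: 0 → 1 → 2 → 3

Answer: 3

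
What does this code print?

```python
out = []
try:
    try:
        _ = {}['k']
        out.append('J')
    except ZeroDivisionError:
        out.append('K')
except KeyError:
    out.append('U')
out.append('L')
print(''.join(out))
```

Execution trace: 'U' (outer except KeyError) → 'L' (after the try/except). Output: UL

Answer: UL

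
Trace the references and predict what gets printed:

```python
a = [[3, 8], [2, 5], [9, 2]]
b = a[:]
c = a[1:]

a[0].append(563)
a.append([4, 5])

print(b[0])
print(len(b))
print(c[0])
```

Key concept: slice with nested mutation.
Step by step:
`a = [[3, 8], [2, 5], [9, 2]]` → a = [[3, 8], [2, 5], [9, 2]]
`b = a[:]` → b = [[3, 8], [2, 5], [9, 2]]
`c = a[1:]` → c = [[2, 5], [9, 2]]
`a[0].append(563)` → a = [[3, 8, 563], [2, 5], [9, 2]]; b = [[3, 8, 563], [2, 5], [9, 2]]
`a.append([4, 5])` → a = [[3, 8, 563], [2, 5], [9, 2], [4, 5]]
`print(b[0])` → prints [3, 8, 563]
`print(len(b))` → prints 3
`print(c[0])` → prints [2, 5]

Answer:
[3, 8, 563]
3
[2, 5]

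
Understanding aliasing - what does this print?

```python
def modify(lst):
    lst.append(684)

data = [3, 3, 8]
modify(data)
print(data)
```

Key concept: function modifies passed list.
Step by step:
`data = [3, 3, 8]` → data = [3, 3, 8]
`modify(data)` → data = [3, 3, 8, 684]
`print(data)` → prints [3, 3, 8, 684]

Answer: [3, 3, 8, 684]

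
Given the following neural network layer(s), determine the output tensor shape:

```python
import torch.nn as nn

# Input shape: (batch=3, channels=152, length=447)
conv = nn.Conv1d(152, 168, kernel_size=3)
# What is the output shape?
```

Input: (3, 152, 447) -> Output: (3, 168, 445)

Answer: (3, 168, 445)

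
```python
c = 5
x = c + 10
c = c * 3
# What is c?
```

Trace:
`c = 5` → c = 5
`x = c + 10` → x = 15
`c = c * 3` → c = 15
So c = 15

Answer: 15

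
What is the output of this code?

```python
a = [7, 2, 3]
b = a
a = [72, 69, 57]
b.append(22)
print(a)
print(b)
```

Key concept: rebinding vs mutation: a is rebound to a new list, b still points at the original.
Step by step:
`a = [7, 2, 3]` → a = [7, 2, 3]
`b = a` → b = [7, 2, 3] (same object as a)
`a = [72, 69, 57]` → a = [72, 69, 57]
`b.append(22)` → b = [7, 2, 3, 22]
`print(a)` → prints [72, 69, 57]
`print(b)` → prints [7, 2, 3, 22]

Answer:
[72, 69, 57]
[7, 2, 3, 22]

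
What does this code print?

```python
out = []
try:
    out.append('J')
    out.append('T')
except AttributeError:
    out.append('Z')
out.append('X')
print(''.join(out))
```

Execution trace: 'J' (try body) → 'T' (try body, no exception) → 'X' (after the try/except). Output: JTX

Answer: JTX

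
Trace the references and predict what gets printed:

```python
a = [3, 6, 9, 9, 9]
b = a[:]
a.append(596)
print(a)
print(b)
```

Key concept: slice [:] creates copy.
Step by step:
`a = [3, 6, 9, 9, 9]` → a = [3, 6, 9, 9, 9]
`b = a[:]` → b = [3, 6, 9, 9, 9]
`a.append(596)` → a = [3, 6, 9, 9, 9, 596]
`print(a)` → prints [3, 6, 9, 9, 9, 596]
`print(b)` → prints [3, 6, 9, 9, 9]

Answer:
[3, 6, 9, 9, 9, 596]
[3, 6, 9, 9, 9]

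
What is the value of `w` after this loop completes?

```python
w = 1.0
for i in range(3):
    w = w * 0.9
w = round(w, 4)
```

Exponential decay: 1.0 * 0.9^3
`w` takes the values: 1.0 → 0.9 → 0.81 → 0.729

Answer: 0.729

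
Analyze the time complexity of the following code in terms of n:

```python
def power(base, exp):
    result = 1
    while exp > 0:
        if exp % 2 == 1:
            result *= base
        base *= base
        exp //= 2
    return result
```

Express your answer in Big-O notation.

This is Exponentiation by squaring. Time complexity: O(log n).

Answer: O(log n)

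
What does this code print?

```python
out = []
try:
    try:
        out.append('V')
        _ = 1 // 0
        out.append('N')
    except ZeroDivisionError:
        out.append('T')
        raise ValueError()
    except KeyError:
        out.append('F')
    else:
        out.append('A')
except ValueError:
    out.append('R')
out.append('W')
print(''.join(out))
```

Execution trace: 'V' (try body) → 'T' (except ZeroDivisionError) → 'R' (outer except ValueError) → 'W' (after the try/except). Output: VTRW

Answer: VTRW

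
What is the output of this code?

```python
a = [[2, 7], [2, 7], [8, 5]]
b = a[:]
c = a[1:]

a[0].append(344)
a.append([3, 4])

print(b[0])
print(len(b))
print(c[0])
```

Key concept: slice with nested mutation.
Step by step:
`a = [[2, 7], [2, 7], [8, 5]]` → a = [[2, 7], [2, 7], [8, 5]]
`b = a[:]` → b = [[2, 7], [2, 7], [8, 5]]
`c = a[1:]` → c = [[2, 7], [8, 5]]
`a[0].append(344)` → a = [[2, 7, 344], [2, 7], [8, 5]]; b = [[2, 7, 344], [2, 7], [8, 5]]
`a.append([3, 4])` → a = [[2, 7, 344], [2, 7], [8, 5], [3, 4]]
`print(b[0])` → prints [2, 7, 344]
`print(len(b))` → prints 3
`print(c[0])` → prints [2, 7]

Answer:
[2, 7, 344]
3
[2, 7]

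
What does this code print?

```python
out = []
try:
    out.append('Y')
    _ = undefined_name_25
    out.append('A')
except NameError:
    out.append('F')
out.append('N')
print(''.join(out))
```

Execution trace: 'Y' (try body) → 'F' (except NameError) → 'N' (after the try/except). Output: YFN

Answer: YFN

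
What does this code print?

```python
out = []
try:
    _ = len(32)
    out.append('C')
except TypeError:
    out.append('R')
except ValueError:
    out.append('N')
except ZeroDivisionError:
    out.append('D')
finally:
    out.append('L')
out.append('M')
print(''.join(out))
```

Execution trace: 'R' (except TypeError) → 'L' (finally) → 'M' (after the try/except). Output: RLM

Answer: RLM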